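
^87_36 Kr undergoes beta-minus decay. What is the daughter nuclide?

Rb-87

Beta-minus decay: mass number changes by +0, atomic number by +1.
A: 87 = 87; Z: 36 + 1 = 37.
Z = 37 is rubidium, so the daughter is ^87_37 Rb.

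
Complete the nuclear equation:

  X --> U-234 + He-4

Pu-238

Conserve mass number: A = 234 + 4, so A = 238.
Conserve atomic number: Z = 92 + 2, so Z = 94.
Z = 94 is plutonium, so the species is Pu-238.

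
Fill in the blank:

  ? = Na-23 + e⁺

Mg-23

Conserve mass number: A = 23 + 0, so A = 23.
Conserve atomic number: Z = 11 + 1, so Z = 12.
Z = 12 is magnesium, so the species is Mg-23.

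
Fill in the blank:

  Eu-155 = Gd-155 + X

beta-minus particle

Conserve mass number: 155 = 155 + A, so A = 0.
Conserve atomic number: 63 = 64 + Z, so Z = -1.
A = 0 and Z = -1 is e⁻ — a beta-minus particle.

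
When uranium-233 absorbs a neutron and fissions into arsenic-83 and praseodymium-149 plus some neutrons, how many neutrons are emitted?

Conserve mass number: 234 = 83 + 149 + k, so k = 234 − 232 = 2.
Check atomic number: 92 = 33 + 59 + 0 = 92. ✓

2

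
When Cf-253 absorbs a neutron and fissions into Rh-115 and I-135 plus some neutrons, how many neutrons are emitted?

4

Conserve mass number: 254 = 115 + 135 + k, so k = 254 − 250 = 4.
Check atomic number: 98 = 45 + 53 + 0 = 98. ✓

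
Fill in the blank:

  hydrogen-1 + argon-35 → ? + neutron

K-35

Conserve mass number: 1 + 35 = A + 1, so A = 35.
Conserve atomic number: 1 + 18 = Z + 0, so Z = 19.
Z = 19 is potassium, so the species is potassium-35.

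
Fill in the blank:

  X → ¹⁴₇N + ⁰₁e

Conserve mass number: A = 14 + 0, so A = 14.
Conserve atomic number: Z = 7 + 1, so Z = 8.
Z = 8 is oxygen, so the species is ¹⁴₈O.

O-14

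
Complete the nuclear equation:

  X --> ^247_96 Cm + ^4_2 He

Conserve mass number: A = 247 + 4, so A = 251.
Conserve atomic number: Z = 96 + 2, so Z = 98.
Z = 98 is californium, so the species is ^251_98 Cf.

Cf-251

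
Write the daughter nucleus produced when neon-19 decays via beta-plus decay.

F-19

Beta-plus decay: mass number changes by +0, atomic number by -1.
A: 19 = 19; Z: 10 − 1 = 9.
Z = 9 is fluorine, so the daughter is fluorine-19.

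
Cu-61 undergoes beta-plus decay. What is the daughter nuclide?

Ni-61

Beta-plus decay: mass number changes by +0, atomic number by -1.
A: 61 = 61; Z: 29 − 1 = 28.
Z = 28 is nickel, so the daughter is Ni-61.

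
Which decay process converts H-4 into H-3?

neutron emission

ΔA = 3 − 4 = -1; ΔZ = 1 − 1 = +0.
A drops by 1 with Z unchanged — a neutron was emitted.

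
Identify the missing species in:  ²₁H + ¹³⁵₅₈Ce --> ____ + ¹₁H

Ce-136

Conserve mass number: 2 + 135 = A + 1, so A = 136.
Conserve atomic number: 1 + 58 = Z + 1, so Z = 58.
Z = 58 is cerium, so the species is ¹³⁶₅₈Ce.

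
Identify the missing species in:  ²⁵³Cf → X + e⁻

Es-253

Conserve mass number: 253 = A + 0, so A = 253.
Conserve atomic number: 98 = Z − 1, so Z = 99.
Z = 99 is einsteinium, so the species is ²⁵³Es.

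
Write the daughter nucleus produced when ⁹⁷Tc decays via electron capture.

Mo-97

Electron capture: mass number changes by +0, atomic number by -1.
A: 97 = 97; Z: 43 − 1 = 42.
Z = 42 is molybdenum, so the daughter is ⁹⁷Mo.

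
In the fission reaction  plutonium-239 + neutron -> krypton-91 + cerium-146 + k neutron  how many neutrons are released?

Conserve mass number: 240 = 91 + 146 + k, so k = 240 − 237 = 3.
Check atomic number: 94 = 36 + 58 + 0 = 94. ✓

3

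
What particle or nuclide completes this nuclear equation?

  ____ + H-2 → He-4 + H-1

Conserve mass number: A + 2 = 4 + 1, so A = 3.
Conserve atomic number: Z + 1 = 2 + 1, so Z = 2.
Z = 2 is helium, so the species is He-3.

He-3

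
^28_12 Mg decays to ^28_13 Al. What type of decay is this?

beta-minus decay

ΔA = 28 − 28 = 0; ΔZ = 13 − 12 = +1.
A is unchanged and Z rises by 1 — a neutron has become a proton (β⁻ decay).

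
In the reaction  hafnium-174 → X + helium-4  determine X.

Conserve mass number: 174 = A + 4, so A = 170.
Conserve atomic number: 72 = Z + 2, so Z = 70.
Z = 70 is ytterbium, so the species is ytterbium-170.

Yb-170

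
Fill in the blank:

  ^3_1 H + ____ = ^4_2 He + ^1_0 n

Conserve mass number: 3 + A = 4 + 1, so A = 2.
Conserve atomic number: 1 + Z = 2 + 0, so Z = 1.
A = 2 and Z = 1 is ^2_1 H — a deuteron.

deuteron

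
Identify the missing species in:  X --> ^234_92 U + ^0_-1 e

Pa-234

Conserve mass number: A = 234 + 0, so A = 234.
Conserve atomic number: Z = 92 − 1, so Z = 91.
Z = 91 is protactinium, so the species is ^234_91 Pa.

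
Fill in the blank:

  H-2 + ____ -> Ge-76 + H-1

Conserve mass number: 2 + A = 76 + 1, so A = 75.
Conserve atomic number: 1 + Z = 32 + 1, so Z = 32.
Z = 32 is germanium, so the species is Ge-75.

Ge-75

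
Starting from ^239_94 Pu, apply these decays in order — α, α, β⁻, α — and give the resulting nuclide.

Start: (A, Z) = (239, 94).
After α: (235, 92).
After α: (231, 90).
After β⁻: (231, 91).
After α: (227, 89).
Z = 89 is actinium.

Ac-227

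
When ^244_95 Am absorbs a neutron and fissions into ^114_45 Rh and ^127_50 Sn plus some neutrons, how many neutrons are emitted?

4

Conserve mass number: 245 = 114 + 127 + k, so k = 245 − 241 = 4.
Check atomic number: 95 = 45 + 50 + 0 = 95. ✓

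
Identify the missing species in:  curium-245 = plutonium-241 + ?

alpha particle

Conserve mass number: 245 = 241 + A, so A = 4.
Conserve atomic number: 96 = 94 + Z, so Z = 2.
A = 4 and Z = 2 is helium-4 — an alpha particle.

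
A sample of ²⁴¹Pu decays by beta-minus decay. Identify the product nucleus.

Beta-minus decay: mass number changes by +0, atomic number by +1.
A: 241 = 241; Z: 94 + 1 = 95.
Z = 95 is americium, so the daughter is ²⁴¹Am.

Am-241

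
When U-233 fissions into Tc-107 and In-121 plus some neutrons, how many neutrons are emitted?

Conserve mass number: 233 = 107 + 121 + k, so k = 233 − 228 = 5.
Check atomic number: 92 = 43 + 49 + 0 = 92. ✓

5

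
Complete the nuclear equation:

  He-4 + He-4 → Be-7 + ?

neutron

Conserve mass number: 4 + 4 = 7 + A, so A = 1.
Conserve atomic number: 2 + 2 = 4 + Z, so Z = 0.
A = 1 and Z = 0 is n — a neutron.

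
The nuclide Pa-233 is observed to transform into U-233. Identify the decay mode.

beta-minus decay

ΔA = 233 − 233 = 0; ΔZ = 92 − 91 = +1.
A is unchanged and Z rises by 1 — a neutron has become a proton (β⁻ decay).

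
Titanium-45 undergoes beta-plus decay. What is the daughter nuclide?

Beta-plus decay: mass number changes by +0, atomic number by -1.
A: 45 = 45; Z: 22 − 1 = 21.
Z = 21 is scandium, so the daughter is scandium-45.

Sc-45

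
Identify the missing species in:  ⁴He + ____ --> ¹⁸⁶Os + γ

W-182

Conserve mass number: 4 + A = 186 + 0, so A = 182.
Conserve atomic number: 2 + Z = 76 + 0, so Z = 74.
Z = 74 is tungsten, so the species is ¹⁸²W.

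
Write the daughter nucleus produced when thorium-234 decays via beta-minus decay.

Pa-234

Beta-minus decay: mass number changes by +0, atomic number by +1.
A: 234 = 234; Z: 90 + 1 = 91.
Z = 91 is protactinium, so the daughter is protactinium-234.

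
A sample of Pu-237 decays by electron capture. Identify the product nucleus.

Electron capture: mass number changes by +0, atomic number by -1.
A: 237 = 237; Z: 94 − 1 = 93.
Z = 93 is neptunium, so the daughter is Np-237.

Np-237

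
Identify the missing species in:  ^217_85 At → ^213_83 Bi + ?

Conserve mass number: 217 = 213 + A, so A = 4.
Conserve atomic number: 85 = 83 + Z, so Z = 2.
A = 4 and Z = 2 is ^4_2 He — an alpha particle.

alpha particle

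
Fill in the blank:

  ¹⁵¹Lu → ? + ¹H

Conserve mass number: 151 = A + 1, so A = 150.
Conserve atomic number: 71 = Z + 1, so Z = 70.
Z = 70 is ytterbium, so the species is ¹⁵⁰Yb.

Yb-150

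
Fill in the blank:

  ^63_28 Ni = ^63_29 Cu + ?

Conserve mass number: 63 = 63 + A, so A = 0.
Conserve atomic number: 28 = 29 + Z, so Z = -1.
A = 0 and Z = -1 is ^0_-1 e — a beta-minus particle.

beta-minus particle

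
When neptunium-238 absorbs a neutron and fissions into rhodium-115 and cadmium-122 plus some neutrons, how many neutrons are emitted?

2

Conserve mass number: 239 = 115 + 122 + k, so k = 239 − 237 = 2.
Check atomic number: 93 = 45 + 48 + 0 = 93. ✓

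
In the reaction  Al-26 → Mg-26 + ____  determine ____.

Conserve mass number: 26 = 26 + A, so A = 0.
Conserve atomic number: 13 = 12 + Z, so Z = 1.
A = 0 and Z = 1 is e⁺ — a positron.

positron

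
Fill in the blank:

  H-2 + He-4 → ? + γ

Li-6

Conserve mass number: 2 + 4 = A + 0, so A = 6.
Conserve atomic number: 1 + 2 = Z + 0, so Z = 3.
Z = 3 is lithium, so the species is Li-6.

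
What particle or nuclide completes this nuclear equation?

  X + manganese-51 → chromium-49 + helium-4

deuteron

Conserve mass number: A + 51 = 49 + 4, so A = 2.
Conserve atomic number: Z + 25 = 24 + 2, so Z = 1.
A = 2 and Z = 1 is hydrogen-2 — a deuteron.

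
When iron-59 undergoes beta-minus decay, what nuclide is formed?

Beta-minus decay: mass number changes by +0, atomic number by +1.
A: 59 = 59; Z: 26 + 1 = 27.
Z = 27 is cobalt, so the daughter is cobalt-59.

Co-59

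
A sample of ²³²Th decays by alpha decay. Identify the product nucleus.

Ra-228

Alpha decay: mass number changes by -4, atomic number by -2.
A: 232 − 4 = 228; Z: 90 − 2 = 88.
Z = 88 is radium, so the daughter is ²²⁸Ra.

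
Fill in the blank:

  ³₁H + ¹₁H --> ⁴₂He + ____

gamma ray

Conserve mass number: 3 + 1 = 4 + A, so A = 0.
Conserve atomic number: 1 + 1 = 2 + Z, so Z = 0.
A = 0 and Z = 0 is ⁰₀γ — a gamma ray.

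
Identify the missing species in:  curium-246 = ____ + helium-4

Conserve mass number: 246 = A + 4, so A = 242.
Conserve atomic number: 96 = Z + 2, so Z = 94.
Z = 94 is plutonium, so the species is plutonium-242.

Pu-242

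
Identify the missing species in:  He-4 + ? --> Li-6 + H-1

Conserve mass number: 4 + A = 6 + 1, so A = 3.
Conserve atomic number: 2 + Z = 3 + 1, so Z = 2.
Z = 2 is helium, so the species is He-3.

He-3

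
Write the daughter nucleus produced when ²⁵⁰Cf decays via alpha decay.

Cm-246

Alpha decay: mass number changes by -4, atomic number by -2.
A: 250 − 4 = 246; Z: 98 − 2 = 96.
Z = 96 is curium, so the daughter is ²⁴⁶Cm.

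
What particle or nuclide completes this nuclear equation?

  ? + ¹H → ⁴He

triton

Conserve mass number: A + 1 = 4, so A = 3.
Conserve atomic number: Z + 1 = 2, so Z = 1.
A = 3 and Z = 1 is ³H — a triton.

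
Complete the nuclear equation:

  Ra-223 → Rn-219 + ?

Conserve mass number: 223 = 219 + A, so A = 4.
Conserve atomic number: 88 = 86 + Z, so Z = 2.
A = 4 and Z = 2 is He-4 — an alpha particle.

alpha particle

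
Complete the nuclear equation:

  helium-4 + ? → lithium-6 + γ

Conserve mass number: 4 + A = 6 + 0, so A = 2.
Conserve atomic number: 2 + Z = 3 + 0, so Z = 1.
A = 2 and Z = 1 is hydrogen-2 — a deuteron.

deuteron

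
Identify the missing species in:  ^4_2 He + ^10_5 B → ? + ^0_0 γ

N-14

Conserve mass number: 4 + 10 = A + 0, so A = 14.
Conserve atomic number: 2 + 5 = Z + 0, so Z = 7.
Z = 7 is nitrogen, so the species is ^14_7 N.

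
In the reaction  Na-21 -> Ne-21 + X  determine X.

positron

Conserve mass number: 21 = 21 + A, so A = 0.
Conserve atomic number: 11 = 10 + Z, so Z = 1.
A = 0 and Z = 1 is e⁺ — a positron.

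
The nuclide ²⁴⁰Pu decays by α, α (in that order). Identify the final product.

Start: (A, Z) = (240, 94).
After α: (236, 92).
After α: (232, 90).
Z = 90 is thorium.

Th-232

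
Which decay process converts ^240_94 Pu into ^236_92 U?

alpha decay

ΔA = 236 − 240 = -4; ΔZ = 92 − 94 = -2.
A drops by 4 and Z drops by 2 — the signature of alpha emission.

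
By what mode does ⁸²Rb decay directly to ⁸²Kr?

beta-plus decay or electron capture

ΔA = 82 − 82 = 0; ΔZ = 36 − 37 = -1.
A is unchanged and Z drops by 1 — a proton has become a neutron (β⁺ emission or electron capture).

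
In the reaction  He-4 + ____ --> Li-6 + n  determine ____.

Conserve mass number: 4 + A = 6 + 1, so A = 3.
Conserve atomic number: 2 + Z = 3 + 0, so Z = 1.
A = 3 and Z = 1 is H-3 — a triton.

triton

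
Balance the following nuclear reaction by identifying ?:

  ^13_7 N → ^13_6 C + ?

positron

Conserve mass number: 13 = 13 + A, so A = 0.
Conserve atomic number: 7 = 6 + Z, so Z = 1.
A = 0 and Z = 1 is ^0_1 e — a positron.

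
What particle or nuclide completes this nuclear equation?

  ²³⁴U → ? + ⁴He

Conserve mass number: 234 = A + 4, so A = 230.
Conserve atomic number: 92 = Z + 2, so Z = 90.
Z = 90 is thorium, so the species is ²³⁰Th.

Th-230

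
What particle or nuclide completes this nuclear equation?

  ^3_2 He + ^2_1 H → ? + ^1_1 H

He-4

Conserve mass number: 3 + 2 = A + 1, so A = 4.
Conserve atomic number: 2 + 1 = Z + 1, so Z = 2.
A = 4 and Z = 2 is ^4_2 He — an alpha particle.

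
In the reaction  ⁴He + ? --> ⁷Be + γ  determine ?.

He-3

Conserve mass number: 4 + A = 7 + 0, so A = 3.
Conserve atomic number: 2 + Z = 4 + 0, so Z = 2.
Z = 2 is helium, so the species is ³He.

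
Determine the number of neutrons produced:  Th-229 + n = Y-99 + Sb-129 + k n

2

Conserve mass number: 230 = 99 + 129 + k, so k = 230 − 228 = 2.
Check atomic number: 90 = 39 + 51 + 0 = 90. ✓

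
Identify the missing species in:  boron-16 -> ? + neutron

B-15

Conserve mass number: 16 = A + 1, so A = 15.
Conserve atomic number: 5 = Z + 0, so Z = 5.
Z = 5 is boron, so the species is boron-15.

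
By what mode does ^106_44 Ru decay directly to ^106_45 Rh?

beta-minus decay

ΔA = 106 − 106 = 0; ΔZ = 45 − 44 = +1.
A is unchanged and Z rises by 1 — a neutron has become a proton (β⁻ decay).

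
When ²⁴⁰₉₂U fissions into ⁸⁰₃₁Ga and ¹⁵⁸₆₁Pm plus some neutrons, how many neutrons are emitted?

2

Conserve mass number: 240 = 80 + 158 + k, so k = 240 − 238 = 2.
Check atomic number: 92 = 31 + 61 + 0 = 92. ✓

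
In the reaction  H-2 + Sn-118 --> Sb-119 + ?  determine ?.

Conserve mass number: 2 + 118 = 119 + A, so A = 1.
Conserve atomic number: 1 + 50 = 51 + Z, so Z = 0.
A = 1 and Z = 0 is n — a neutron.

neutron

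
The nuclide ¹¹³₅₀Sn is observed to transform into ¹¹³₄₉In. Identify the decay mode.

ΔA = 113 − 113 = 0; ΔZ = 49 − 50 = -1.
A is unchanged and Z drops by 1 — a proton has become a neutron (β⁺ emission or electron capture).

beta-plus decay or electron capture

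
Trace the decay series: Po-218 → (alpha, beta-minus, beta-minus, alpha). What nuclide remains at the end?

Pb-210

Start: (A, Z) = (218, 84).
After α: (214, 82).
After β⁻: (214, 83).
After β⁻: (214, 84).
After α: (210, 82).
Z = 82 is lead.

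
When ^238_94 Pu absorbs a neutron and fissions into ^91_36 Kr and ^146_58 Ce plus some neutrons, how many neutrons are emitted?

Conserve mass number: 239 = 91 + 146 + k, so k = 239 − 237 = 2.
Check atomic number: 94 = 36 + 58 + 0 = 94. ✓

2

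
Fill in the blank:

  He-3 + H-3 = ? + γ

Conserve mass number: 3 + 3 = A + 0, so A = 6.
Conserve atomic number: 2 + 1 = Z + 0, so Z = 3.
Z = 3 is lithium, so the species is Li-6.

Li-6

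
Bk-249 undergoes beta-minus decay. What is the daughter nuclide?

Cf-249

Beta-minus decay: mass number changes by +0, atomic number by +1.
A: 249 = 249; Z: 97 + 1 = 98.
Z = 98 is californium, so the daughter is Cf-249.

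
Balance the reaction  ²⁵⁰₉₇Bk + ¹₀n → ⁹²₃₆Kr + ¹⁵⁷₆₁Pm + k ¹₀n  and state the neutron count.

Conserve mass number: 251 = 92 + 157 + k, so k = 251 − 249 = 2.
Check atomic number: 97 = 36 + 61 + 0 = 97. ✓

2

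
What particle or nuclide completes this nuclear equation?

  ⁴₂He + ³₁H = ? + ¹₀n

Li-6

Conserve mass number: 4 + 3 = A + 1, so A = 6.
Conserve atomic number: 2 + 1 = Z + 0, so Z = 3.
Z = 3 is lithium, so the species is ⁶₃Li.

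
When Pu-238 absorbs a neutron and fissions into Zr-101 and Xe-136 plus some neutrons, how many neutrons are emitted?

Conserve mass number: 239 = 101 + 136 + k, so k = 239 − 237 = 2.
Check atomic number: 94 = 40 + 54 + 0 = 94. ✓

2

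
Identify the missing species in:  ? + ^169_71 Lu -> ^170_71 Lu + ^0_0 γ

neutron

Conserve mass number: A + 169 = 170 + 0, so A = 1.
Conserve atomic number: Z + 71 = 71 + 0, so Z = 0.
A = 1 and Z = 0 is ^1_0 n — a neutron.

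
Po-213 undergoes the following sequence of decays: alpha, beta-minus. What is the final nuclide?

Start: (A, Z) = (213, 84).
After α: (209, 82).
After β⁻: (209, 83).
Z = 83 is bismuth.

Bi-209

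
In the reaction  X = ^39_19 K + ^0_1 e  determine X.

Conserve mass number: A = 39 + 0, so A = 39.
Conserve atomic number: Z = 19 + 1, so Z = 20.
Z = 20 is calcium, so the species is ^39_20 Ca.

Ca-39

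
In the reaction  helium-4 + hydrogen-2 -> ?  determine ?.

Li-6

Conserve mass number: 4 + 2 = A, so A = 6.
Conserve atomic number: 2 + 1 = Z, so Z = 3.
Z = 3 is lithium, so the species is lithium-6.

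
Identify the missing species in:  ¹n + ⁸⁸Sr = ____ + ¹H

Rb-88

Conserve mass number: 1 + 88 = A + 1, so A = 88.
Conserve atomic number: 0 + 38 = Z + 1, so Z = 37.
Z = 37 is rubidium, so the species is ⁸⁸Rb.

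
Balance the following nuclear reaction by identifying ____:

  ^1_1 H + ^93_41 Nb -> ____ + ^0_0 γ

Mo-94

Conserve mass number: 1 + 93 = A + 0, so A = 94.
Conserve atomic number: 1 + 41 = Z + 0, so Z = 42.
Z = 42 is molybdenum, so the species is ^94_42 Mo.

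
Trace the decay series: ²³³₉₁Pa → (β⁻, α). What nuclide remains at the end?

Start: (A, Z) = (233, 91).
After β⁻: (233, 92).
After α: (229, 90).
Z = 90 is thorium.

Th-229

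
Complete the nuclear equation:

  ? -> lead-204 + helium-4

Po-208

Conserve mass number: A = 204 + 4, so A = 208.
Conserve atomic number: Z = 82 + 2, so Z = 84.
Z = 84 is polonium, so the species is polonium-208.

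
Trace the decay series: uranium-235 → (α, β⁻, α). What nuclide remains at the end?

Ac-227

Start: (A, Z) = (235, 92).
After α: (231, 90).
After β⁻: (231, 91).
After α: (227, 89).
Z = 89 is actinium.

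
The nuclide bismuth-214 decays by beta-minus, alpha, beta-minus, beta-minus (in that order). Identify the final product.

Start: (A, Z) = (214, 83).
After β⁻: (214, 84).
After α: (210, 82).
After β⁻: (210, 83).
After β⁻: (210, 84).
Z = 84 is polonium.

Po-210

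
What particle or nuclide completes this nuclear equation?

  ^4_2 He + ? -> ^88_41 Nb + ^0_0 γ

Y-84

Conserve mass number: 4 + A = 88 + 0, so A = 84.
Conserve atomic number: 2 + Z = 41 + 0, so Z = 39.
Z = 39 is yttrium, so the species is ^84_39 Y.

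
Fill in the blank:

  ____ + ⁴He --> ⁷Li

triton

Conserve mass number: A + 4 = 7, so A = 3.
Conserve atomic number: Z + 2 = 3, so Z = 1.
A = 3 and Z = 1 is ³H — a triton.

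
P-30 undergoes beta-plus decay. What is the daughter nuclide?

Si-30

Beta-plus decay: mass number changes by +0, atomic number by -1.
A: 30 = 30; Z: 15 − 1 = 14.
Z = 14 is silicon, so the daughter is Si-30.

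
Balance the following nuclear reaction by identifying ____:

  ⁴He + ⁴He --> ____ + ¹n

Conserve mass number: 4 + 4 = A + 1, so A = 7.
Conserve atomic number: 2 + 2 = Z + 0, so Z = 4.
Z = 4 is beryllium, so the species is ⁷Be.

Be-7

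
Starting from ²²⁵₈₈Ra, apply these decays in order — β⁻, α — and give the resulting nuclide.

Start: (A, Z) = (225, 88).
After β⁻: (225, 89).
After α: (221, 87).
Z = 87 is francium.

Fr-221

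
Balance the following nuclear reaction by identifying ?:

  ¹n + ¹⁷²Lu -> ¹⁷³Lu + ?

Conserve mass number: 1 + 172 = 173 + A, so A = 0.
Conserve atomic number: 0 + 71 = 71 + Z, so Z = 0.
A = 0 and Z = 0 is γ — a gamma ray.

gamma ray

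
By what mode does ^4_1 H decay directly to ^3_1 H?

neutron emission

ΔA = 3 − 4 = -1; ΔZ = 1 − 1 = +0.
A drops by 1 with Z unchanged — a neutron was emitted.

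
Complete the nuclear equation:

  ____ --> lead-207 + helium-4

Conserve mass number: A = 207 + 4, so A = 211.
Conserve atomic number: Z = 82 + 2, so Z = 84.
Z = 84 is polonium, so the species is polonium-211.

Po-211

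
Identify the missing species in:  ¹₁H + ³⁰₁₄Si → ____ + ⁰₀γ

P-31

Conserve mass number: 1 + 30 = A + 0, so A = 31.
Conserve atomic number: 1 + 14 = Z + 0, so Z = 15.
Z = 15 is phosphorus, so the species is ³¹₁₅P.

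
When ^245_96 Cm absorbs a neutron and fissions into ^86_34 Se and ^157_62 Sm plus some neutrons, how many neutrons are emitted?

3

Conserve mass number: 246 = 86 + 157 + k, so k = 246 − 243 = 3.
Check atomic number: 96 = 34 + 62 + 0 = 96. ✓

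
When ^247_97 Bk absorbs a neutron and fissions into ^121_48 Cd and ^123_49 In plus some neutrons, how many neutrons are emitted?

Conserve mass number: 248 = 121 + 123 + k, so k = 248 − 244 = 4.
Check atomic number: 97 = 48 + 49 + 0 = 97. ✓

4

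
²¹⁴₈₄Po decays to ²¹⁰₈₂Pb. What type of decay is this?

alpha decay

ΔA = 210 − 214 = -4; ΔZ = 82 − 84 = -2.
A drops by 4 and Z drops by 2 — the signature of alpha emission.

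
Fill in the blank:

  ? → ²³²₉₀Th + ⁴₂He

Conserve mass number: A = 232 + 4, so A = 236.
Conserve atomic number: Z = 90 + 2, so Z = 92.
Z = 92 is uranium, so the species is ²³⁶₉₂U.

U-236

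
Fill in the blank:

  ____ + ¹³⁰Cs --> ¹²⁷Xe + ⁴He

Conserve mass number: A + 130 = 127 + 4, so A = 1.
Conserve atomic number: Z + 55 = 54 + 2, so Z = 1.
A = 1 and Z = 1 is ¹H — a proton.

proton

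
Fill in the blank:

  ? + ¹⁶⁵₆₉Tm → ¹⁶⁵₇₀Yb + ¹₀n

proton

Conserve mass number: A + 165 = 165 + 1, so A = 1.
Conserve atomic number: Z + 69 = 70 + 0, so Z = 1.
A = 1 and Z = 1 is ¹₁H — a proton.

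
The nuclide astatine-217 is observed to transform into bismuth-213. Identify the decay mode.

ΔA = 213 − 217 = -4; ΔZ = 83 − 85 = -2.
A drops by 4 and Z drops by 2 — the signature of alpha emission.

alpha decay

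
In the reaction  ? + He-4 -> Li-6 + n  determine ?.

Conserve mass number: A + 4 = 6 + 1, so A = 3.
Conserve atomic number: Z + 2 = 3 + 0, so Z = 1.
A = 3 and Z = 1 is H-3 — a triton.

triton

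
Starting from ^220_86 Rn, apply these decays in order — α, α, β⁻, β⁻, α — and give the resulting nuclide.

Start: (A, Z) = (220, 86).
After α: (216, 84).
After α: (212, 82).
After β⁻: (212, 83).
After β⁻: (212, 84).
After α: (208, 82).
Z = 82 is lead.

Pb-208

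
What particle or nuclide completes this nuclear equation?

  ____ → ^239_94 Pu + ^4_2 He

Cm-243

Conserve mass number: A = 239 + 4, so A = 243.
Conserve atomic number: Z = 94 + 2, so Z = 96.
Z = 96 is curium, so the species is ^243_96 Cm.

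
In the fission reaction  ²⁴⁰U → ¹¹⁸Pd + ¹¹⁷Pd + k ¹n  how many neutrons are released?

Conserve mass number: 240 = 118 + 117 + k, so k = 240 − 235 = 5.
Check atomic number: 92 = 46 + 46 + 0 = 92. ✓

5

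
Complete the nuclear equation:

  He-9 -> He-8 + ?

neutron

Conserve mass number: 9 = 8 + A, so A = 1.
Conserve atomic number: 2 = 2 + Z, so Z = 0.
A = 1 and Z = 0 is n — a neutron.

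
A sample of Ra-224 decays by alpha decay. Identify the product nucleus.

Alpha decay: mass number changes by -4, atomic number by -2.
A: 224 − 4 = 220; Z: 88 − 2 = 86.
Z = 86 is radon, so the daughter is Rn-220.

Rn-220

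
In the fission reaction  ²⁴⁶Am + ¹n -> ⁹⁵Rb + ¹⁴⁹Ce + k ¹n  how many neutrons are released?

3

Conserve mass number: 247 = 95 + 149 + k, so k = 247 − 244 = 3.
Check atomic number: 95 = 37 + 58 + 0 = 95. ✓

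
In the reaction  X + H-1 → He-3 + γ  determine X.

Conserve mass number: A + 1 = 3 + 0, so A = 2.
Conserve atomic number: Z + 1 = 2 + 0, so Z = 1.
A = 2 and Z = 1 is H-2 — a deuteron.

deuteron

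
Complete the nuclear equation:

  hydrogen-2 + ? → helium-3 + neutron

deuteron

Conserve mass number: 2 + A = 3 + 1, so A = 2.
Conserve atomic number: 1 + Z = 2 + 0, so Z = 1.
A = 2 and Z = 1 is hydrogen-2 — a deuteron.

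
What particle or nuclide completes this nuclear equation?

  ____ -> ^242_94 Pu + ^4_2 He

Cm-246

Conserve mass number: A = 242 + 4, so A = 246.
Conserve atomic number: Z = 94 + 2, so Z = 96.
Z = 96 is curium, so the species is ^246_96 Cm.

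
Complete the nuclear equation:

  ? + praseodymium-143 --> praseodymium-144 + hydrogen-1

Conserve mass number: A + 143 = 144 + 1, so A = 2.
Conserve atomic number: Z + 59 = 59 + 1, so Z = 1.
A = 2 and Z = 1 is hydrogen-2 — a deuteron.

deuteron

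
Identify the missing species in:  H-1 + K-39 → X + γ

Conserve mass number: 1 + 39 = A + 0, so A = 40.
Conserve atomic number: 1 + 19 = Z + 0, so Z = 20.
Z = 20 is calcium, so the species is Ca-40.

Ca-40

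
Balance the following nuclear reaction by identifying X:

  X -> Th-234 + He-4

U-238

Conserve mass number: A = 234 + 4, so A = 238.
Conserve atomic number: Z = 90 + 2, so Z = 92.
Z = 92 is uranium, so the species is U-238.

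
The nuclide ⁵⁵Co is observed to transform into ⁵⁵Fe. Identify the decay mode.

beta-plus decay or electron capture

ΔA = 55 − 55 = 0; ΔZ = 26 − 27 = -1.
A is unchanged and Z drops by 1 — a proton has become a neutron (β⁺ emission or electron capture).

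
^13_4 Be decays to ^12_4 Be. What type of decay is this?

neutron emission

ΔA = 12 − 13 = -1; ΔZ = 4 − 4 = +0.
A drops by 1 with Z unchanged — a neutron was emitted.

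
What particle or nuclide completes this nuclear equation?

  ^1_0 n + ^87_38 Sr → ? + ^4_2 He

Conserve mass number: 1 + 87 = A + 4, so A = 84.
Conserve atomic number: 0 + 38 = Z + 2, so Z = 36.
Z = 36 is krypton, so the species is ^84_36 Kr.

Kr-84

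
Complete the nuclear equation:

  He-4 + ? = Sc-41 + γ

Conserve mass number: 4 + A = 41 + 0, so A = 37.
Conserve atomic number: 2 + Z = 21 + 0, so Z = 19.
Z = 19 is potassium, so the species is K-37.

K-37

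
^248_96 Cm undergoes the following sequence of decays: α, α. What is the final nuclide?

U-240

Start: (A, Z) = (248, 96).
After α: (244, 94).
After α: (240, 92).
Z = 92 is uranium.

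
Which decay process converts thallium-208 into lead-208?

ΔA = 208 − 208 = 0; ΔZ = 82 − 81 = +1.
A is unchanged and Z rises by 1 — a neutron has become a proton (β⁻ decay).

beta-minus decay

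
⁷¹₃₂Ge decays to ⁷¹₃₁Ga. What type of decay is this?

ΔA = 71 − 71 = 0; ΔZ = 31 − 32 = -1.
A is unchanged and Z drops by 1 — a proton has become a neutron (β⁺ emission or electron capture).

beta-plus decay or electron capture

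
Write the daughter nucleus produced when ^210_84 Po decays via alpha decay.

Alpha decay: mass number changes by -4, atomic number by -2.
A: 210 − 4 = 206; Z: 84 − 2 = 82.
Z = 82 is lead, so the daughter is ^206_82 Pb.

Pb-206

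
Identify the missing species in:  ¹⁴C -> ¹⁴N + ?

Conserve mass number: 14 = 14 + A, so A = 0.
Conserve atomic number: 6 = 7 + Z, so Z = -1.
A = 0 and Z = -1 is e⁻ — a beta-minus particle.

beta-minus particle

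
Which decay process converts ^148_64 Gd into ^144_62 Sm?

ΔA = 144 − 148 = -4; ΔZ = 62 − 64 = -2.
A drops by 4 and Z drops by 2 — the signature of alpha emission.

alpha decay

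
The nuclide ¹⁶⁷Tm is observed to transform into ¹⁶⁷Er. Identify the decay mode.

ΔA = 167 − 167 = 0; ΔZ = 68 − 69 = -1.
A is unchanged and Z drops by 1 — a proton has become a neutron (β⁺ emission or electron capture).

beta-plus decay or electron capture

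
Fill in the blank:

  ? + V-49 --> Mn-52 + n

Conserve mass number: A + 49 = 52 + 1, so A = 4.
Conserve atomic number: Z + 23 = 25 + 0, so Z = 2.
A = 4 and Z = 2 is He-4 — an alpha particle.

alpha particle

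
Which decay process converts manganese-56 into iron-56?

beta-minus decay

ΔA = 56 − 56 = 0; ΔZ = 26 − 25 = +1.
A is unchanged and Z rises by 1 — a neutron has become a proton (β⁻ decay).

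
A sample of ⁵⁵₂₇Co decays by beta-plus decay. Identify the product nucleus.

Fe-55

Beta-plus decay: mass number changes by +0, atomic number by -1.
A: 55 = 55; Z: 27 − 1 = 26.
Z = 26 is iron, so the daughter is ⁵⁵₂₆Fe.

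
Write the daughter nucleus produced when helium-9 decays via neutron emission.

Neutron emission: mass number changes by -1, atomic number by +0.
A: 9 − 1 = 8; Z: 2 = 2.
Z = 2 is helium, so the daughter is helium-8.

He-8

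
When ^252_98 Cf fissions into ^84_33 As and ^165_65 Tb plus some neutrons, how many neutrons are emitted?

Conserve mass number: 252 = 84 + 165 + k, so k = 252 − 249 = 3.
Check atomic number: 98 = 33 + 65 + 0 = 98. ✓

3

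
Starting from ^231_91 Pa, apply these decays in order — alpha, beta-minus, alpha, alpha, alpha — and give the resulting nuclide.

Po-215

Start: (A, Z) = (231, 91).
After α: (227, 89).
After β⁻: (227, 90).
After α: (223, 88).
After α: (219, 86).
After α: (215, 84).
Z = 84 is polonium.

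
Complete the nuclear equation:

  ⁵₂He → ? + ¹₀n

He-4

Conserve mass number: 5 = A + 1, so A = 4.
Conserve atomic number: 2 = Z + 0, so Z = 2.
A = 4 and Z = 2 is ⁴₂He — an alpha particle.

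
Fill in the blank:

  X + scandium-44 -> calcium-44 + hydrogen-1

neutron

Conserve mass number: A + 44 = 44 + 1, so A = 1.
Conserve atomic number: Z + 21 = 20 + 1, so Z = 0.
A = 1 and Z = 0 is neutron — a neutron.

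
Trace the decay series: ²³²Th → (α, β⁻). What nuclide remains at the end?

Ac-228

Start: (A, Z) = (232, 90).
After α: (228, 88).
After β⁻: (228, 89).
Z = 89 is actinium.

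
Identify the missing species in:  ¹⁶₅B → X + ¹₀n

Conserve mass number: 16 = A + 1, so A = 15.
Conserve atomic number: 5 = Z + 0, so Z = 5.
Z = 5 is boron, so the species is ¹⁵₅B.

B-15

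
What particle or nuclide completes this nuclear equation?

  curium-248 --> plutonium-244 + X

Conserve mass number: 248 = 244 + A, so A = 4.
Conserve atomic number: 96 = 94 + Z, so Z = 2.
A = 4 and Z = 2 is helium-4 — an alpha particle.

alpha particle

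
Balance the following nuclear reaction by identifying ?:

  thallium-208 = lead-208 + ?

Conserve mass number: 208 = 208 + A, so A = 0.
Conserve atomic number: 81 = 82 + Z, so Z = -1.
A = 0 and Z = -1 is e⁻ — a beta-minus particle.

beta-minus particle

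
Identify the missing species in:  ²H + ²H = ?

Conserve mass number: 2 + 2 = A, so A = 4.
Conserve atomic number: 1 + 1 = Z, so Z = 2.
A = 4 and Z = 2 is ⁴He — an alpha particle.

He-4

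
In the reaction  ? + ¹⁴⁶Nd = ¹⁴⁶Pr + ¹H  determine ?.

neutron

Conserve mass number: A + 146 = 146 + 1, so A = 1.
Conserve atomic number: Z + 60 = 59 + 1, so Z = 0.
A = 1 and Z = 0 is ¹n — a neutron.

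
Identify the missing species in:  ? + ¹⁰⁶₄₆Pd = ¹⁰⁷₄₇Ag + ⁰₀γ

proton

Conserve mass number: A + 106 = 107 + 0, so A = 1.
Conserve atomic number: Z + 46 = 47 + 0, so Z = 1.
A = 1 and Z = 1 is ¹₁H — a proton.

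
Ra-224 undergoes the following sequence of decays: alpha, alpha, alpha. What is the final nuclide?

Pb-212

Start: (A, Z) = (224, 88).
After α: (220, 86).
After α: (216, 84).
After α: (212, 82).
Z = 82 is lead.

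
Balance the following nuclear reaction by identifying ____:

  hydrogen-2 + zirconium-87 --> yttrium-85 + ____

Conserve mass number: 2 + 87 = 85 + A, so A = 4.
Conserve atomic number: 1 + 40 = 39 + Z, so Z = 2.
A = 4 and Z = 2 is helium-4 — an alpha particle.

alpha particle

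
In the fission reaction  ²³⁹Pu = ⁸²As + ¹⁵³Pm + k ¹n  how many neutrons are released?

4

Conserve mass number: 239 = 82 + 153 + k, so k = 239 − 235 = 4.
Check atomic number: 94 = 33 + 61 + 0 = 94. ✓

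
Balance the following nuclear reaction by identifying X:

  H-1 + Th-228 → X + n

Conserve mass number: 1 + 228 = A + 1, so A = 228.
Conserve atomic number: 1 + 90 = Z + 0, so Z = 91.
Z = 91 is protactinium, so the species is Pa-228.

Pa-228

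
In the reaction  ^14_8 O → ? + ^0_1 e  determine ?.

Conserve mass number: 14 = A + 0, so A = 14.
Conserve atomic number: 8 = Z + 1, so Z = 7.
Z = 7 is nitrogen, so the species is ^14_7 N.

N-14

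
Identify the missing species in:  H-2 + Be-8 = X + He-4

Conserve mass number: 2 + 8 = A + 4, so A = 6.
Conserve atomic number: 1 + 4 = Z + 2, so Z = 3.
Z = 3 is lithium, so the species is Li-6.

Li-6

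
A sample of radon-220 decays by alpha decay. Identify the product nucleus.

Alpha decay: mass number changes by -4, atomic number by -2.
A: 220 − 4 = 216; Z: 86 − 2 = 84.
Z = 84 is polonium, so the daughter is polonium-216.

Po-216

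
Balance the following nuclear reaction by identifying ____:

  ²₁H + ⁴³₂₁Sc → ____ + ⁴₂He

Conserve mass number: 2 + 43 = A + 4, so A = 41.
Conserve atomic number: 1 + 21 = Z + 2, so Z = 20.
Z = 20 is calcium, so the species is ⁴¹₂₀Ca.

Ca-41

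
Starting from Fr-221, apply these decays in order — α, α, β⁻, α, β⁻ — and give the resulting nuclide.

Start: (A, Z) = (221, 87).
After α: (217, 85).
After α: (213, 83).
After β⁻: (213, 84).
After α: (209, 82).
After β⁻: (209, 83).
Z = 83 is bismuth.

Bi-209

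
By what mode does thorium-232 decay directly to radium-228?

alpha decay

ΔA = 228 − 232 = -4; ΔZ = 88 − 90 = -2.
A drops by 4 and Z drops by 2 — the signature of alpha emission.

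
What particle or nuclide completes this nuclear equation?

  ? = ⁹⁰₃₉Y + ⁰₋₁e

Conserve mass number: A = 90 + 0, so A = 90.
Conserve atomic number: Z = 39 − 1, so Z = 38.
Z = 38 is strontium, so the species is ⁹⁰₃₈Sr.

Sr-90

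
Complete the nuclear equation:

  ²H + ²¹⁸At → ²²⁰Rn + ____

gamma ray

Conserve mass number: 2 + 218 = 220 + A, so A = 0.
Conserve atomic number: 1 + 85 = 86 + Z, so Z = 0.
A = 0 and Z = 0 is γ — a gamma ray.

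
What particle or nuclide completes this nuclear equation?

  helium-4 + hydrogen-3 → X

Li-7

Conserve mass number: 4 + 3 = A, so A = 7.
Conserve atomic number: 2 + 1 = Z, so Z = 3.
Z = 3 is lithium, so the species is lithium-7.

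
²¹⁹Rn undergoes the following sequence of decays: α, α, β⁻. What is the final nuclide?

Bi-211

Start: (A, Z) = (219, 86).
After α: (215, 84).
After α: (211, 82).
After β⁻: (211, 83).
Z = 83 is bismuth.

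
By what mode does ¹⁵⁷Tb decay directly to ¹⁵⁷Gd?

ΔA = 157 − 157 = 0; ΔZ = 64 − 65 = -1.
A is unchanged and Z drops by 1 — a proton has become a neutron (β⁺ emission or electron capture).

beta-plus decay or electron capture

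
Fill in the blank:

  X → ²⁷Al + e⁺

Si-27

Conserve mass number: A = 27 + 0, so A = 27.
Conserve atomic number: Z = 13 + 1, so Z = 14.
Z = 14 is silicon, so the species is ²⁷Si.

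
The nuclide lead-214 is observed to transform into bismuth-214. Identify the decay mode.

beta-minus decay

ΔA = 214 − 214 = 0; ΔZ = 83 − 82 = +1.
A is unchanged and Z rises by 1 — a neutron has become a proton (β⁻ decay).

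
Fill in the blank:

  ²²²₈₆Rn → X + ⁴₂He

Conserve mass number: 222 = A + 4, so A = 218.
Conserve atomic number: 86 = Z + 2, so Z = 84.
Z = 84 is polonium, so the species is ²¹⁸₈₄Po.

Po-218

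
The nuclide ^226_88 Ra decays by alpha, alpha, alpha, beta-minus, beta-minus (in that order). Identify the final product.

Start: (A, Z) = (226, 88).
After α: (222, 86).
After α: (218, 84).
After α: (214, 82).
After β⁻: (214, 83).
After β⁻: (214, 84).
Z = 84 is polonium.

Po-214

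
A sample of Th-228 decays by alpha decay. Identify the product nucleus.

Alpha decay: mass number changes by -4, atomic number by -2.
A: 228 − 4 = 224; Z: 90 − 2 = 88.
Z = 88 is radium, so the daughter is Ra-224.

Ra-224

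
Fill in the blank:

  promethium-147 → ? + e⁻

Conserve mass number: 147 = A + 0, so A = 147.
Conserve atomic number: 61 = Z − 1, so Z = 62.
Z = 62 is samarium, so the species is samarium-147.

Sm-147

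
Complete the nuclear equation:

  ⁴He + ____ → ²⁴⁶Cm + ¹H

Conserve mass number: 4 + A = 246 + 1, so A = 243.
Conserve atomic number: 2 + Z = 96 + 1, so Z = 95.
Z = 95 is americium, so the species is ²⁴³Am.

Am-243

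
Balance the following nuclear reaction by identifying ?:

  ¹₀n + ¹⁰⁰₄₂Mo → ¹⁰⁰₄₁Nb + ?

proton

Conserve mass number: 1 + 100 = 100 + A, so A = 1.
Conserve atomic number: 0 + 42 = 41 + Z, so Z = 1.
A = 1 and Z = 1 is ¹₁H — a proton.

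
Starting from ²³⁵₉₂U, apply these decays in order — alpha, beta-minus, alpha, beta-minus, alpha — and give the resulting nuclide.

Start: (A, Z) = (235, 92).
After α: (231, 90).
After β⁻: (231, 91).
After α: (227, 89).
After β⁻: (227, 90).
After α: (223, 88).
Z = 88 is radium.

Ra-223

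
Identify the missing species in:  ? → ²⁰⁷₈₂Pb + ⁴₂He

Po-211

Conserve mass number: A = 207 + 4, so A = 211.
Conserve atomic number: Z = 82 + 2, so Z = 84.
Z = 84 is polonium, so the species is ²¹¹₈₄Po.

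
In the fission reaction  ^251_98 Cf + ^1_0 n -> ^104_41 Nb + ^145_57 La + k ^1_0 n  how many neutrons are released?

Conserve mass number: 252 = 104 + 145 + k, so k = 252 − 249 = 3.
Check atomic number: 98 = 41 + 57 + 0 = 98. ✓

3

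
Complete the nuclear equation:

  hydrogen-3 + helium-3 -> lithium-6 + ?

Conserve mass number: 3 + 3 = 6 + A, so A = 0.
Conserve atomic number: 1 + 2 = 3 + Z, so Z = 0.
A = 0 and Z = 0 is γ — a gamma ray.

gamma ray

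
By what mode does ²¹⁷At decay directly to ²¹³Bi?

alpha decay

ΔA = 213 − 217 = -4; ΔZ = 83 − 85 = -2.
A drops by 4 and Z drops by 2 — the signature of alpha emission.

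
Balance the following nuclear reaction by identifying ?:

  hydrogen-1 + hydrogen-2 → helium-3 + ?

Conserve mass number: 1 + 2 = 3 + A, so A = 0.
Conserve atomic number: 1 + 1 = 2 + Z, so Z = 0.
A = 0 and Z = 0 is γ — a gamma ray.

gamma ray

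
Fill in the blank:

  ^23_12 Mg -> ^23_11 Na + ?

Conserve mass number: 23 = 23 + A, so A = 0.
Conserve atomic number: 12 = 11 + Z, so Z = 1.
A = 0 and Z = 1 is ^0_1 e — a positron.

positron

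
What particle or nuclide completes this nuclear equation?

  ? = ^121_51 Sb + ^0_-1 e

Sn-121

Conserve mass number: A = 121 + 0, so A = 121.
Conserve atomic number: Z = 51 − 1, so Z = 50.
Z = 50 is tin, so the species is ^121_50 Sn.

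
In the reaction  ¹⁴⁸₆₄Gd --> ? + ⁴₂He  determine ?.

Conserve mass number: 148 = A + 4, so A = 144.
Conserve atomic number: 64 = Z + 2, so Z = 62.
Z = 62 is samarium, so the species is ¹⁴⁴₆₂Sm.

Sm-144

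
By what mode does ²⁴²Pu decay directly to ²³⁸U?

alpha decay

ΔA = 238 − 242 = -4; ΔZ = 92 − 94 = -2.
A drops by 4 and Z drops by 2 — the signature of alpha emission.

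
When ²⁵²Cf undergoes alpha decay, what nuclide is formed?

Alpha decay: mass number changes by -4, atomic number by -2.
A: 252 − 4 = 248; Z: 98 − 2 = 96.
Z = 96 is curium, so the daughter is ²⁴⁸Cm.

Cm-248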